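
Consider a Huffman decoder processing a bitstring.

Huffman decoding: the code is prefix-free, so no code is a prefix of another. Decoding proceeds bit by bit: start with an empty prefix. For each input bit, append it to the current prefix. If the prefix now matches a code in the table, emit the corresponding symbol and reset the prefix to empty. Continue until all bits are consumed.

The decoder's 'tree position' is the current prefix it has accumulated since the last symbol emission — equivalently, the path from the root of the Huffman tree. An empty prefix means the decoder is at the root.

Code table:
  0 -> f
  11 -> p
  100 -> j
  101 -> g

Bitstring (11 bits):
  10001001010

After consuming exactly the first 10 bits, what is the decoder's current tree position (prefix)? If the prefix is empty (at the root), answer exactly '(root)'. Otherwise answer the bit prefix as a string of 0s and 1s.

Answer: (root)

Derivation:
Bit 0: prefix='1' (no match yet)
Bit 1: prefix='10' (no match yet)
Bit 2: prefix='100' -> emit 'j', reset
Bit 3: prefix='0' -> emit 'f', reset
Bit 4: prefix='1' (no match yet)
Bit 5: prefix='10' (no match yet)
Bit 6: prefix='100' -> emit 'j', reset
Bit 7: prefix='1' (no match yet)
Bit 8: prefix='10' (no match yet)
Bit 9: prefix='101' -> emit 'g', reset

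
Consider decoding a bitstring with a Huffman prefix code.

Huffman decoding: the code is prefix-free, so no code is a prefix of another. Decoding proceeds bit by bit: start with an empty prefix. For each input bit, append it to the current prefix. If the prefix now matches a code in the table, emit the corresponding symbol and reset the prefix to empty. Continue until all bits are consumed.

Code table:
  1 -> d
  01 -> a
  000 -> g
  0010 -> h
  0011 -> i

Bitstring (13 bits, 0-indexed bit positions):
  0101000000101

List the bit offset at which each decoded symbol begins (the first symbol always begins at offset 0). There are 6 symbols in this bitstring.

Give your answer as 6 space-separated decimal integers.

Bit 0: prefix='0' (no match yet)
Bit 1: prefix='01' -> emit 'a', reset
Bit 2: prefix='0' (no match yet)
Bit 3: prefix='01' -> emit 'a', reset
Bit 4: prefix='0' (no match yet)
Bit 5: prefix='00' (no match yet)
Bit 6: prefix='000' -> emit 'g', reset
Bit 7: prefix='0' (no match yet)
Bit 8: prefix='00' (no match yet)
Bit 9: prefix='000' -> emit 'g', reset
Bit 10: prefix='1' -> emit 'd', reset
Bit 11: prefix='0' (no match yet)
Bit 12: prefix='01' -> emit 'a', reset

Answer: 0 2 4 7 10 11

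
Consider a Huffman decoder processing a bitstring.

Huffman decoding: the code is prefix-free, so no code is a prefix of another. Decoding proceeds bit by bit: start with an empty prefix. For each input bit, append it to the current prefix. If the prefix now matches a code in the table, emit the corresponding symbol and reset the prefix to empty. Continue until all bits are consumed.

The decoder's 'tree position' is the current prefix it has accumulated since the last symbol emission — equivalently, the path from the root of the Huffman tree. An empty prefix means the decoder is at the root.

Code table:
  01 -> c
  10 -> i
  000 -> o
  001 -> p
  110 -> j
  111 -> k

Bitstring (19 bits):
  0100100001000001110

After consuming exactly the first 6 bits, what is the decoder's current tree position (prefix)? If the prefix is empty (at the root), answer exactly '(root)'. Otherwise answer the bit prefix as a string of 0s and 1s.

Answer: 0

Derivation:
Bit 0: prefix='0' (no match yet)
Bit 1: prefix='01' -> emit 'c', reset
Bit 2: prefix='0' (no match yet)
Bit 3: prefix='00' (no match yet)
Bit 4: prefix='001' -> emit 'p', reset
Bit 5: prefix='0' (no match yet)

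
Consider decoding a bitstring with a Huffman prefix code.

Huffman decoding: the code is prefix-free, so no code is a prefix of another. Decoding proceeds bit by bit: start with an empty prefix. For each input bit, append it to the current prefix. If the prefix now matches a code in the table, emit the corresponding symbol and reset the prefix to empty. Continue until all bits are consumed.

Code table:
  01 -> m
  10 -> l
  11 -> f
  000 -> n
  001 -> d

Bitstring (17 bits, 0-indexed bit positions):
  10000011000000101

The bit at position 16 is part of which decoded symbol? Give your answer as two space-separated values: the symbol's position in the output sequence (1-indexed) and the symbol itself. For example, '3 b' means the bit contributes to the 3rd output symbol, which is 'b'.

Bit 0: prefix='1' (no match yet)
Bit 1: prefix='10' -> emit 'l', reset
Bit 2: prefix='0' (no match yet)
Bit 3: prefix='00' (no match yet)
Bit 4: prefix='000' -> emit 'n', reset
Bit 5: prefix='0' (no match yet)
Bit 6: prefix='01' -> emit 'm', reset
Bit 7: prefix='1' (no match yet)
Bit 8: prefix='10' -> emit 'l', reset
Bit 9: prefix='0' (no match yet)
Bit 10: prefix='00' (no match yet)
Bit 11: prefix='000' -> emit 'n', reset
Bit 12: prefix='0' (no match yet)
Bit 13: prefix='00' (no match yet)
Bit 14: prefix='001' -> emit 'd', reset
Bit 15: prefix='0' (no match yet)
Bit 16: prefix='01' -> emit 'm', reset

Answer: 7 m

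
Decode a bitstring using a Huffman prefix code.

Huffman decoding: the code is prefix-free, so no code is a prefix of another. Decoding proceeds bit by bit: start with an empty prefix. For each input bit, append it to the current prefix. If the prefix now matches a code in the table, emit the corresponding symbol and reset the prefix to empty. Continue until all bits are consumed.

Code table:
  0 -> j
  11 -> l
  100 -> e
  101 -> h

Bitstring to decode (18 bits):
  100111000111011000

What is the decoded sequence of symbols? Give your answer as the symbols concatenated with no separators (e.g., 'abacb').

Answer: elejlhej

Derivation:
Bit 0: prefix='1' (no match yet)
Bit 1: prefix='10' (no match yet)
Bit 2: prefix='100' -> emit 'e', reset
Bit 3: prefix='1' (no match yet)
Bit 4: prefix='11' -> emit 'l', reset
Bit 5: prefix='1' (no match yet)
Bit 6: prefix='10' (no match yet)
Bit 7: prefix='100' -> emit 'e', reset
Bit 8: prefix='0' -> emit 'j', reset
Bit 9: prefix='1' (no match yet)
Bit 10: prefix='11' -> emit 'l', reset
Bit 11: prefix='1' (no match yet)
Bit 12: prefix='10' (no match yet)
Bit 13: prefix='101' -> emit 'h', reset
Bit 14: prefix='1' (no match yet)
Bit 15: prefix='10' (no match yet)
Bit 16: prefix='100' -> emit 'e', reset
Bit 17: prefix='0' -> emit 'j', reset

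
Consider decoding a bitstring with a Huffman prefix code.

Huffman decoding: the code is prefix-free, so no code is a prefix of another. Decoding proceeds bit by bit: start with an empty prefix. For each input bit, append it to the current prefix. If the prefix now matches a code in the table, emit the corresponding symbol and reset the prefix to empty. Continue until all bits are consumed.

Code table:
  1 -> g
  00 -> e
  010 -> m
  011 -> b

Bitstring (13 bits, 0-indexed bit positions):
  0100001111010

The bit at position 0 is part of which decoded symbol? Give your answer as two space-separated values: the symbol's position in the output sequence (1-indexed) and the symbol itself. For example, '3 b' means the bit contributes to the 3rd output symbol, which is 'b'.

Bit 0: prefix='0' (no match yet)
Bit 1: prefix='01' (no match yet)
Bit 2: prefix='010' -> emit 'm', reset
Bit 3: prefix='0' (no match yet)
Bit 4: prefix='00' -> emit 'e', reset

Answer: 1 m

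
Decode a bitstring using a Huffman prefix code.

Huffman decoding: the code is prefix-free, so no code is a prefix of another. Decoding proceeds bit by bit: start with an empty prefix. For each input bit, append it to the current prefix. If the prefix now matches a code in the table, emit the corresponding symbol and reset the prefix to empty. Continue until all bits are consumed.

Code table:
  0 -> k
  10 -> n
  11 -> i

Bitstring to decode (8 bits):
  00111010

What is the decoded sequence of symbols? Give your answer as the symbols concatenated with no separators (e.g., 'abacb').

Answer: kkinn

Derivation:
Bit 0: prefix='0' -> emit 'k', reset
Bit 1: prefix='0' -> emit 'k', reset
Bit 2: prefix='1' (no match yet)
Bit 3: prefix='11' -> emit 'i', reset
Bit 4: prefix='1' (no match yet)
Bit 5: prefix='10' -> emit 'n', reset
Bit 6: prefix='1' (no match yet)
Bit 7: prefix='10' -> emit 'n', reset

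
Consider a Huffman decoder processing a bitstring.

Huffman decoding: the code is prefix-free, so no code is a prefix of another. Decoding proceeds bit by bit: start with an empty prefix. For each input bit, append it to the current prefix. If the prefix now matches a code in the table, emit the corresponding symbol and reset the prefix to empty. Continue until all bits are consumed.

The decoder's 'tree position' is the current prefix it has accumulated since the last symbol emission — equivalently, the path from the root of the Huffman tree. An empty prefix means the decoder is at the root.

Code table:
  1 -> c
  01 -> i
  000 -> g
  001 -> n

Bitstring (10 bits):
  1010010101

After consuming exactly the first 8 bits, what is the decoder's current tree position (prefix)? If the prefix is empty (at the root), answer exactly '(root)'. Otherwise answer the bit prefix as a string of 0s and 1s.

Bit 0: prefix='1' -> emit 'c', reset
Bit 1: prefix='0' (no match yet)
Bit 2: prefix='01' -> emit 'i', reset
Bit 3: prefix='0' (no match yet)
Bit 4: prefix='00' (no match yet)
Bit 5: prefix='001' -> emit 'n', reset
Bit 6: prefix='0' (no match yet)
Bit 7: prefix='01' -> emit 'i', reset

Answer: (root)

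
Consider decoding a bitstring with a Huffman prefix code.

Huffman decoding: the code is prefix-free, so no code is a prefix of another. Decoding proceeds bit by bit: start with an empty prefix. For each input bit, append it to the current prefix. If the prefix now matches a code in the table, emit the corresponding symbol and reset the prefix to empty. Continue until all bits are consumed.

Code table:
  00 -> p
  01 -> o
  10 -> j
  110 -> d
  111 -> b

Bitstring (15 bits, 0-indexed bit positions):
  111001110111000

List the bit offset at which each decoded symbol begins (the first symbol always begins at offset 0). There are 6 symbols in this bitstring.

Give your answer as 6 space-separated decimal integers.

Bit 0: prefix='1' (no match yet)
Bit 1: prefix='11' (no match yet)
Bit 2: prefix='111' -> emit 'b', reset
Bit 3: prefix='0' (no match yet)
Bit 4: prefix='00' -> emit 'p', reset
Bit 5: prefix='1' (no match yet)
Bit 6: prefix='11' (no match yet)
Bit 7: prefix='111' -> emit 'b', reset
Bit 8: prefix='0' (no match yet)
Bit 9: prefix='01' -> emit 'o', reset
Bit 10: prefix='1' (no match yet)
Bit 11: prefix='11' (no match yet)
Bit 12: prefix='110' -> emit 'd', reset
Bit 13: prefix='0' (no match yet)
Bit 14: prefix='00' -> emit 'p', reset

Answer: 0 3 5 8 10 13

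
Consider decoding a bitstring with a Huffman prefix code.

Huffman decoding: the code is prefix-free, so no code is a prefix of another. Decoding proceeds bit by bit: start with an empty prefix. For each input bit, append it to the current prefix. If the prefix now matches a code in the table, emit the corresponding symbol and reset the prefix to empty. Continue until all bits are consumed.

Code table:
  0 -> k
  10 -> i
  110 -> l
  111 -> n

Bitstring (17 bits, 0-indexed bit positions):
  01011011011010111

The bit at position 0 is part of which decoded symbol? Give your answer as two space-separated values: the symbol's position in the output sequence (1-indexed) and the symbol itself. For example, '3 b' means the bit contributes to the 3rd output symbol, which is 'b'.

Bit 0: prefix='0' -> emit 'k', reset
Bit 1: prefix='1' (no match yet)
Bit 2: prefix='10' -> emit 'i', reset
Bit 3: prefix='1' (no match yet)
Bit 4: prefix='11' (no match yet)

Answer: 1 k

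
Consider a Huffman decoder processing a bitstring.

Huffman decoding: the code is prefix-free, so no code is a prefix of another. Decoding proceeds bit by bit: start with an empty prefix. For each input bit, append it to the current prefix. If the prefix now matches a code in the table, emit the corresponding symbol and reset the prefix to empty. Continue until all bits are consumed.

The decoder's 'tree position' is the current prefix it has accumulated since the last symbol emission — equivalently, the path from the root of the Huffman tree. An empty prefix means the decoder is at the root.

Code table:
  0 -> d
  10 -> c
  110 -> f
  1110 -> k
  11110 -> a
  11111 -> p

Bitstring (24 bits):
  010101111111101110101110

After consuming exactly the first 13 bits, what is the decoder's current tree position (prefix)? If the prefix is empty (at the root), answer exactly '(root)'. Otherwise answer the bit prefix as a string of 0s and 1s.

Bit 0: prefix='0' -> emit 'd', reset
Bit 1: prefix='1' (no match yet)
Bit 2: prefix='10' -> emit 'c', reset
Bit 3: prefix='1' (no match yet)
Bit 4: prefix='10' -> emit 'c', reset
Bit 5: prefix='1' (no match yet)
Bit 6: prefix='11' (no match yet)
Bit 7: prefix='111' (no match yet)
Bit 8: prefix='1111' (no match yet)
Bit 9: prefix='11111' -> emit 'p', reset
Bit 10: prefix='1' (no match yet)
Bit 11: prefix='11' (no match yet)
Bit 12: prefix='111' (no match yet)

Answer: 111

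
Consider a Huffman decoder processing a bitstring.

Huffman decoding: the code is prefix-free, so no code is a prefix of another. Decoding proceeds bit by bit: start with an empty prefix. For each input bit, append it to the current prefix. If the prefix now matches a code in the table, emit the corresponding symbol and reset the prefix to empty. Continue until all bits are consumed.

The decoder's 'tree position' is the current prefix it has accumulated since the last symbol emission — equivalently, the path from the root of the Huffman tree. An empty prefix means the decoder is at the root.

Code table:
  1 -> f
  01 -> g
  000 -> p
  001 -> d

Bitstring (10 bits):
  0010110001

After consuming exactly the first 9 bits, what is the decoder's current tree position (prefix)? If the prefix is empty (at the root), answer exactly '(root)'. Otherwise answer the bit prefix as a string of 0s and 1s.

Bit 0: prefix='0' (no match yet)
Bit 1: prefix='00' (no match yet)
Bit 2: prefix='001' -> emit 'd', reset
Bit 3: prefix='0' (no match yet)
Bit 4: prefix='01' -> emit 'g', reset
Bit 5: prefix='1' -> emit 'f', reset
Bit 6: prefix='0' (no match yet)
Bit 7: prefix='00' (no match yet)
Bit 8: prefix='000' -> emit 'p', reset

Answer: (root)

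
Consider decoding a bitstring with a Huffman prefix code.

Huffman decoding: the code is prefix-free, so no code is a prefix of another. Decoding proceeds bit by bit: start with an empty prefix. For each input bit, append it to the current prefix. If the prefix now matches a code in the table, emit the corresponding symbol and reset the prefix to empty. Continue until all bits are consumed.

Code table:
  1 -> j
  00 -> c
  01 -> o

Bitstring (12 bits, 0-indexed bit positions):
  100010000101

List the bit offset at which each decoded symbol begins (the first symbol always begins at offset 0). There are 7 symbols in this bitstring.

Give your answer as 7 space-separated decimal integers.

Bit 0: prefix='1' -> emit 'j', reset
Bit 1: prefix='0' (no match yet)
Bit 2: prefix='00' -> emit 'c', reset
Bit 3: prefix='0' (no match yet)
Bit 4: prefix='01' -> emit 'o', reset
Bit 5: prefix='0' (no match yet)
Bit 6: prefix='00' -> emit 'c', reset
Bit 7: prefix='0' (no match yet)
Bit 8: prefix='00' -> emit 'c', reset
Bit 9: prefix='1' -> emit 'j', reset
Bit 10: prefix='0' (no match yet)
Bit 11: prefix='01' -> emit 'o', reset

Answer: 0 1 3 5 7 9 10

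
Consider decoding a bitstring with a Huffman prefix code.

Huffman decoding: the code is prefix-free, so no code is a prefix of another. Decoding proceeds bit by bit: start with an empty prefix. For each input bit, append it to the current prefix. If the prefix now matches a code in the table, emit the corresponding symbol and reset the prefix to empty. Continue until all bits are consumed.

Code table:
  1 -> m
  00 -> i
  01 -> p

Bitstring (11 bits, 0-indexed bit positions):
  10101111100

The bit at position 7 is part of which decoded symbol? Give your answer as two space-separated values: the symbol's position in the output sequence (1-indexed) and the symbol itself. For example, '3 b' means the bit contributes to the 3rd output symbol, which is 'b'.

Answer: 6 m

Derivation:
Bit 0: prefix='1' -> emit 'm', reset
Bit 1: prefix='0' (no match yet)
Bit 2: prefix='01' -> emit 'p', reset
Bit 3: prefix='0' (no match yet)
Bit 4: prefix='01' -> emit 'p', reset
Bit 5: prefix='1' -> emit 'm', reset
Bit 6: prefix='1' -> emit 'm', reset
Bit 7: prefix='1' -> emit 'm', reset
Bit 8: prefix='1' -> emit 'm', reset
Bit 9: prefix='0' (no match yet)
Bit 10: prefix='00' -> emit 'i', reset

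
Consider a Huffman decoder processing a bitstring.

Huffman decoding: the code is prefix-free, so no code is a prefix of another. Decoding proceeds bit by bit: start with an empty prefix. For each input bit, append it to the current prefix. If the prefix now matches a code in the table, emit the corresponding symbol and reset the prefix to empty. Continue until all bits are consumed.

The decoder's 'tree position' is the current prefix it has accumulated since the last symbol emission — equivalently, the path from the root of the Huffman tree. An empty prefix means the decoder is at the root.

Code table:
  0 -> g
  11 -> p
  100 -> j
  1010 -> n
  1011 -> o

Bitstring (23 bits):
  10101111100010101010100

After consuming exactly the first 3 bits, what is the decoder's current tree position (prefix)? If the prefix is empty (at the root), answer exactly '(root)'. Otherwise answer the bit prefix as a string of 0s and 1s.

Answer: 101

Derivation:
Bit 0: prefix='1' (no match yet)
Bit 1: prefix='10' (no match yet)
Bit 2: prefix='101' (no match yet)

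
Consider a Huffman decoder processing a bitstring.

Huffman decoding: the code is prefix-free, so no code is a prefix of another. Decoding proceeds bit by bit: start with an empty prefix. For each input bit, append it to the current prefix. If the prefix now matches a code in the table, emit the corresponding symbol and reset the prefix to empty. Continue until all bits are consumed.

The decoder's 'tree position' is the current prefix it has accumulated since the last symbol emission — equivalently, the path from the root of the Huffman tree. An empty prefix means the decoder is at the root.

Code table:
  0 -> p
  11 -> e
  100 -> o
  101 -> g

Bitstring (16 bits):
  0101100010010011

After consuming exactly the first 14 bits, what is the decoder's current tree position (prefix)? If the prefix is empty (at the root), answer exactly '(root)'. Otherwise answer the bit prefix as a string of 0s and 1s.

Answer: (root)

Derivation:
Bit 0: prefix='0' -> emit 'p', reset
Bit 1: prefix='1' (no match yet)
Bit 2: prefix='10' (no match yet)
Bit 3: prefix='101' -> emit 'g', reset
Bit 4: prefix='1' (no match yet)
Bit 5: prefix='10' (no match yet)
Bit 6: prefix='100' -> emit 'o', reset
Bit 7: prefix='0' -> emit 'p', reset
Bit 8: prefix='1' (no match yet)
Bit 9: prefix='10' (no match yet)
Bit 10: prefix='100' -> emit 'o', reset
Bit 11: prefix='1' (no match yet)
Bit 12: prefix='10' (no match yet)
Bit 13: prefix='100' -> emit 'o', reset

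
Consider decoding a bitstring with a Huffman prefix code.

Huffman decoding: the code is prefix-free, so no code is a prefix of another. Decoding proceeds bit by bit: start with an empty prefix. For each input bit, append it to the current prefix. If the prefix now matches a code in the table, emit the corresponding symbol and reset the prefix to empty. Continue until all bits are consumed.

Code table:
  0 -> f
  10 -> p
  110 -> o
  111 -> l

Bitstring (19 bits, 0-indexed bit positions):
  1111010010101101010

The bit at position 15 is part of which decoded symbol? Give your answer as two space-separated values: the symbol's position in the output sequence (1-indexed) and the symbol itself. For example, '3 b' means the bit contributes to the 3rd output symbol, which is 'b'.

Answer: 8 p

Derivation:
Bit 0: prefix='1' (no match yet)
Bit 1: prefix='11' (no match yet)
Bit 2: prefix='111' -> emit 'l', reset
Bit 3: prefix='1' (no match yet)
Bit 4: prefix='10' -> emit 'p', reset
Bit 5: prefix='1' (no match yet)
Bit 6: prefix='10' -> emit 'p', reset
Bit 7: prefix='0' -> emit 'f', reset
Bit 8: prefix='1' (no match yet)
Bit 9: prefix='10' -> emit 'p', reset
Bit 10: prefix='1' (no match yet)
Bit 11: prefix='10' -> emit 'p', reset
Bit 12: prefix='1' (no match yet)
Bit 13: prefix='11' (no match yet)
Bit 14: prefix='110' -> emit 'o', reset
Bit 15: prefix='1' (no match yet)
Bit 16: prefix='10' -> emit 'p', reset
Bit 17: prefix='1' (no match yet)
Bit 18: prefix='10' -> emit 'p', reset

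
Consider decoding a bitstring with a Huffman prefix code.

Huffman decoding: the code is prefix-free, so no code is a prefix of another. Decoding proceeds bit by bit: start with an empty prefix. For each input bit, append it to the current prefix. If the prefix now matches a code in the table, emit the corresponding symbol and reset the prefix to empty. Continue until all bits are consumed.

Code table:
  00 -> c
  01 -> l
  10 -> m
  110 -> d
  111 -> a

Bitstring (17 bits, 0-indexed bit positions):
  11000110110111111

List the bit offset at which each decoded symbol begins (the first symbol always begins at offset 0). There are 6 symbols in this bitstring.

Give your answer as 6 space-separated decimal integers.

Bit 0: prefix='1' (no match yet)
Bit 1: prefix='11' (no match yet)
Bit 2: prefix='110' -> emit 'd', reset
Bit 3: prefix='0' (no match yet)
Bit 4: prefix='00' -> emit 'c', reset
Bit 5: prefix='1' (no match yet)
Bit 6: prefix='11' (no match yet)
Bit 7: prefix='110' -> emit 'd', reset
Bit 8: prefix='1' (no match yet)
Bit 9: prefix='11' (no match yet)
Bit 10: prefix='110' -> emit 'd', reset
Bit 11: prefix='1' (no match yet)
Bit 12: prefix='11' (no match yet)
Bit 13: prefix='111' -> emit 'a', reset
Bit 14: prefix='1' (no match yet)
Bit 15: prefix='11' (no match yet)
Bit 16: prefix='111' -> emit 'a', reset

Answer: 0 3 5 8 11 14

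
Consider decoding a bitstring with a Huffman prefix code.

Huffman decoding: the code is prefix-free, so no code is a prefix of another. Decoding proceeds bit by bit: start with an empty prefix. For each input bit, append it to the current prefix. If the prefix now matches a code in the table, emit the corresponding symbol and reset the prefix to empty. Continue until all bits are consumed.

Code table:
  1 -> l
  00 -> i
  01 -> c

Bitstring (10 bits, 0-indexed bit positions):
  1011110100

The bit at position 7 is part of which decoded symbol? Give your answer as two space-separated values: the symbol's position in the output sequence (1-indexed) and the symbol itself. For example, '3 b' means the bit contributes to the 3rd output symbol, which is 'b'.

Bit 0: prefix='1' -> emit 'l', reset
Bit 1: prefix='0' (no match yet)
Bit 2: prefix='01' -> emit 'c', reset
Bit 3: prefix='1' -> emit 'l', reset
Bit 4: prefix='1' -> emit 'l', reset
Bit 5: prefix='1' -> emit 'l', reset
Bit 6: prefix='0' (no match yet)
Bit 7: prefix='01' -> emit 'c', reset
Bit 8: prefix='0' (no match yet)
Bit 9: prefix='00' -> emit 'i', reset

Answer: 6 c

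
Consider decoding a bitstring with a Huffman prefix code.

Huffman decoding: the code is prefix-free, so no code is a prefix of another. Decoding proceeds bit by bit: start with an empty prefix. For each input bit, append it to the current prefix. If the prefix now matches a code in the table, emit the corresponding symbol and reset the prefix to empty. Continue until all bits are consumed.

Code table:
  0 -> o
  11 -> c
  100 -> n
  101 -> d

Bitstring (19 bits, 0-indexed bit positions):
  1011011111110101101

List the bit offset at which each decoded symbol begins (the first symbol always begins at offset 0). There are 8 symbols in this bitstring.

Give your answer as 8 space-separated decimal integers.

Bit 0: prefix='1' (no match yet)
Bit 1: prefix='10' (no match yet)
Bit 2: prefix='101' -> emit 'd', reset
Bit 3: prefix='1' (no match yet)
Bit 4: prefix='10' (no match yet)
Bit 5: prefix='101' -> emit 'd', reset
Bit 6: prefix='1' (no match yet)
Bit 7: prefix='11' -> emit 'c', reset
Bit 8: prefix='1' (no match yet)
Bit 9: prefix='11' -> emit 'c', reset
Bit 10: prefix='1' (no match yet)
Bit 11: prefix='11' -> emit 'c', reset
Bit 12: prefix='0' -> emit 'o', reset
Bit 13: prefix='1' (no match yet)
Bit 14: prefix='10' (no match yet)
Bit 15: prefix='101' -> emit 'd', reset
Bit 16: prefix='1' (no match yet)
Bit 17: prefix='10' (no match yet)
Bit 18: prefix='101' -> emit 'd', reset

Answer: 0 3 6 8 10 12 13 16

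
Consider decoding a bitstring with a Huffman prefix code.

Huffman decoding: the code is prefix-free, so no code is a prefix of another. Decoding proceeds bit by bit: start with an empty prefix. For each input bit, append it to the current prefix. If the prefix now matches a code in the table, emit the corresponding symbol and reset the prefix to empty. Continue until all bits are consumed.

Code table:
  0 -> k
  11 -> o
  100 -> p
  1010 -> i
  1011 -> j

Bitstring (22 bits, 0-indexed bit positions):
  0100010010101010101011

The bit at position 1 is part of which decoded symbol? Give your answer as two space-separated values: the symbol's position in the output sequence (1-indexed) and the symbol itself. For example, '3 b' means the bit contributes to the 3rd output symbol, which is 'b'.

Answer: 2 p

Derivation:
Bit 0: prefix='0' -> emit 'k', reset
Bit 1: prefix='1' (no match yet)
Bit 2: prefix='10' (no match yet)
Bit 3: prefix='100' -> emit 'p', reset
Bit 4: prefix='0' -> emit 'k', reset
Bit 5: prefix='1' (no match yet)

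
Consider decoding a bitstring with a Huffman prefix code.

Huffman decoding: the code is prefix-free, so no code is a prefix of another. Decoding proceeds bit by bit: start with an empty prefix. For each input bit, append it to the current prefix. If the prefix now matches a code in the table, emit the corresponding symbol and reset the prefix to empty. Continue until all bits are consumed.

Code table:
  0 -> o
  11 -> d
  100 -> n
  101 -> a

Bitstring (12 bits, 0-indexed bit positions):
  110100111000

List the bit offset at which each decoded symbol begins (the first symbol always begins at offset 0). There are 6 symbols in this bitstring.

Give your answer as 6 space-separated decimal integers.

Answer: 0 2 3 6 8 11

Derivation:
Bit 0: prefix='1' (no match yet)
Bit 1: prefix='11' -> emit 'd', reset
Bit 2: prefix='0' -> emit 'o', reset
Bit 3: prefix='1' (no match yet)
Bit 4: prefix='10' (no match yet)
Bit 5: prefix='100' -> emit 'n', reset
Bit 6: prefix='1' (no match yet)
Bit 7: prefix='11' -> emit 'd', reset
Bit 8: prefix='1' (no match yet)
Bit 9: prefix='10' (no match yet)
Bit 10: prefix='100' -> emit 'n', reset
Bit 11: prefix='0' -> emit 'o', reset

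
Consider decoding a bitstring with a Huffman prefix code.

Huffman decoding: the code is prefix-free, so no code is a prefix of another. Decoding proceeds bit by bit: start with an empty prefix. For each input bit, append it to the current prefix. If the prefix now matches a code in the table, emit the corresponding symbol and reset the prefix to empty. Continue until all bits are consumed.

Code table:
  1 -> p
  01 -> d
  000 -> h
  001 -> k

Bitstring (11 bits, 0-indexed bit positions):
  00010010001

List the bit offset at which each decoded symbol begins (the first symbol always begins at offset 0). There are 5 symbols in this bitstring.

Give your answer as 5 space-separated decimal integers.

Bit 0: prefix='0' (no match yet)
Bit 1: prefix='00' (no match yet)
Bit 2: prefix='000' -> emit 'h', reset
Bit 3: prefix='1' -> emit 'p', reset
Bit 4: prefix='0' (no match yet)
Bit 5: prefix='00' (no match yet)
Bit 6: prefix='001' -> emit 'k', reset
Bit 7: prefix='0' (no match yet)
Bit 8: prefix='00' (no match yet)
Bit 9: prefix='000' -> emit 'h', reset
Bit 10: prefix='1' -> emit 'p', reset

Answer: 0 3 4 7 10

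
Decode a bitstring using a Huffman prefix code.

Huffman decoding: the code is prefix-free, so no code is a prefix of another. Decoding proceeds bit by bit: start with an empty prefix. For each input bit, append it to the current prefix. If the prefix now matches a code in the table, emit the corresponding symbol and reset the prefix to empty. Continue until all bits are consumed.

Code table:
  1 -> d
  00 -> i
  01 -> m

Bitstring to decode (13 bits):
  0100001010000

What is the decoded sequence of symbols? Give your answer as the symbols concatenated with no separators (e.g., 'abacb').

Bit 0: prefix='0' (no match yet)
Bit 1: prefix='01' -> emit 'm', reset
Bit 2: prefix='0' (no match yet)
Bit 3: prefix='00' -> emit 'i', reset
Bit 4: prefix='0' (no match yet)
Bit 5: prefix='00' -> emit 'i', reset
Bit 6: prefix='1' -> emit 'd', reset
Bit 7: prefix='0' (no match yet)
Bit 8: prefix='01' -> emit 'm', reset
Bit 9: prefix='0' (no match yet)
Bit 10: prefix='00' -> emit 'i', reset
Bit 11: prefix='0' (no match yet)
Bit 12: prefix='00' -> emit 'i', reset

Answer: miidmii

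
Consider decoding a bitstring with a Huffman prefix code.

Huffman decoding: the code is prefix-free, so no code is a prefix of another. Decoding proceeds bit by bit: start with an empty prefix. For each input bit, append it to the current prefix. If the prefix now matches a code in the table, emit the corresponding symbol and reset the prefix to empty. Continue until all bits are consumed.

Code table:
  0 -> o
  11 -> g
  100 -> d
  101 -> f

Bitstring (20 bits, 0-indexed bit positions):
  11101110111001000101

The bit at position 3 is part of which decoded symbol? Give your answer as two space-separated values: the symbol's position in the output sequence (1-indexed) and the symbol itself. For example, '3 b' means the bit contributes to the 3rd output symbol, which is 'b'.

Bit 0: prefix='1' (no match yet)
Bit 1: prefix='11' -> emit 'g', reset
Bit 2: prefix='1' (no match yet)
Bit 3: prefix='10' (no match yet)
Bit 4: prefix='101' -> emit 'f', reset
Bit 5: prefix='1' (no match yet)
Bit 6: prefix='11' -> emit 'g', reset
Bit 7: prefix='0' -> emit 'o', reset

Answer: 2 f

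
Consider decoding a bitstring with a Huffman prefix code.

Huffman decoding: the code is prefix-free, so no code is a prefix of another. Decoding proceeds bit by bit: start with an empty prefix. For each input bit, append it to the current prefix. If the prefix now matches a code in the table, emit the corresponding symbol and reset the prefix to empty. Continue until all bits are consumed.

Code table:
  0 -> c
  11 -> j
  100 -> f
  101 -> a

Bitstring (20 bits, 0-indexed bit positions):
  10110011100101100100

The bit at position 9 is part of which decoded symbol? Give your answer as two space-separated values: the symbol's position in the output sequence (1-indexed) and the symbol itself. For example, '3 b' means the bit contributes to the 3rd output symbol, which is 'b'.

Bit 0: prefix='1' (no match yet)
Bit 1: prefix='10' (no match yet)
Bit 2: prefix='101' -> emit 'a', reset
Bit 3: prefix='1' (no match yet)
Bit 4: prefix='10' (no match yet)
Bit 5: prefix='100' -> emit 'f', reset
Bit 6: prefix='1' (no match yet)
Bit 7: prefix='11' -> emit 'j', reset
Bit 8: prefix='1' (no match yet)
Bit 9: prefix='10' (no match yet)
Bit 10: prefix='100' -> emit 'f', reset
Bit 11: prefix='1' (no match yet)
Bit 12: prefix='10' (no match yet)
Bit 13: prefix='101' -> emit 'a', reset

Answer: 4 f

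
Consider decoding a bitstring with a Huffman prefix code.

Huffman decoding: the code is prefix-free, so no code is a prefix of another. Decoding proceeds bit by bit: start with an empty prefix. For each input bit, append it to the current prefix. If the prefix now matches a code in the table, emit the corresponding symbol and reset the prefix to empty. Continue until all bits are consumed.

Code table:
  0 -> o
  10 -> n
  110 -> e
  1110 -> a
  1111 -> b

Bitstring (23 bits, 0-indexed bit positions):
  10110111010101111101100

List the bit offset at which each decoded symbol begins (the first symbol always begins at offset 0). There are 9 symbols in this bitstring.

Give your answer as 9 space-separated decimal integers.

Answer: 0 2 5 9 11 13 17 19 22

Derivation:
Bit 0: prefix='1' (no match yet)
Bit 1: prefix='10' -> emit 'n', reset
Bit 2: prefix='1' (no match yet)
Bit 3: prefix='11' (no match yet)
Bit 4: prefix='110' -> emit 'e', reset
Bit 5: prefix='1' (no match yet)
Bit 6: prefix='11' (no match yet)
Bit 7: prefix='111' (no match yet)
Bit 8: prefix='1110' -> emit 'a', reset
Bit 9: prefix='1' (no match yet)
Bit 10: prefix='10' -> emit 'n', reset
Bit 11: prefix='1' (no match yet)
Bit 12: prefix='10' -> emit 'n', reset
Bit 13: prefix='1' (no match yet)
Bit 14: prefix='11' (no match yet)
Bit 15: prefix='111' (no match yet)
Bit 16: prefix='1111' -> emit 'b', reset
Bit 17: prefix='1' (no match yet)
Bit 18: prefix='10' -> emit 'n', reset
Bit 19: prefix='1' (no match yet)
Bit 20: prefix='11' (no match yet)
Bit 21: prefix='110' -> emit 'e', reset
Bit 22: prefix='0' -> emit 'o', reset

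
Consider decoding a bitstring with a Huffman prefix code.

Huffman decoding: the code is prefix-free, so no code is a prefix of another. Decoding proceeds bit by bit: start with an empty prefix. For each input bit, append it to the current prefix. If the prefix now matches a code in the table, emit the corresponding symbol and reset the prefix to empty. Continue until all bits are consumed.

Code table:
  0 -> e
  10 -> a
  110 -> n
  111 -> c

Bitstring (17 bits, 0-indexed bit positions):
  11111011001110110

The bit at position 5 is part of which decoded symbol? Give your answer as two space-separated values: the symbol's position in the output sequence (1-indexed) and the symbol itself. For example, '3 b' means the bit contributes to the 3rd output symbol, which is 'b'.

Answer: 2 n

Derivation:
Bit 0: prefix='1' (no match yet)
Bit 1: prefix='11' (no match yet)
Bit 2: prefix='111' -> emit 'c', reset
Bit 3: prefix='1' (no match yet)
Bit 4: prefix='11' (no match yet)
Bit 5: prefix='110' -> emit 'n', reset
Bit 6: prefix='1' (no match yet)
Bit 7: prefix='11' (no match yet)
Bit 8: prefix='110' -> emit 'n', reset
Bit 9: prefix='0' -> emit 'e', reset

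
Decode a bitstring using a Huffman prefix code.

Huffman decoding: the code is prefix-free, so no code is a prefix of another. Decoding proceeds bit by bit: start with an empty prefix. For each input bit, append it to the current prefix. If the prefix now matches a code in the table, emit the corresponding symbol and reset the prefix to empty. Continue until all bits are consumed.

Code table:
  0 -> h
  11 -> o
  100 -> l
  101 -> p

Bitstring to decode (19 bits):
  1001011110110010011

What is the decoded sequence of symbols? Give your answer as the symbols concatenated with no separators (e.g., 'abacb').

Bit 0: prefix='1' (no match yet)
Bit 1: prefix='10' (no match yet)
Bit 2: prefix='100' -> emit 'l', reset
Bit 3: prefix='1' (no match yet)
Bit 4: prefix='10' (no match yet)
Bit 5: prefix='101' -> emit 'p', reset
Bit 6: prefix='1' (no match yet)
Bit 7: prefix='11' -> emit 'o', reset
Bit 8: prefix='1' (no match yet)
Bit 9: prefix='10' (no match yet)
Bit 10: prefix='101' -> emit 'p', reset
Bit 11: prefix='1' (no match yet)
Bit 12: prefix='10' (no match yet)
Bit 13: prefix='100' -> emit 'l', reset
Bit 14: prefix='1' (no match yet)
Bit 15: prefix='10' (no match yet)
Bit 16: prefix='100' -> emit 'l', reset
Bit 17: prefix='1' (no match yet)
Bit 18: prefix='11' -> emit 'o', reset

Answer: lpopllo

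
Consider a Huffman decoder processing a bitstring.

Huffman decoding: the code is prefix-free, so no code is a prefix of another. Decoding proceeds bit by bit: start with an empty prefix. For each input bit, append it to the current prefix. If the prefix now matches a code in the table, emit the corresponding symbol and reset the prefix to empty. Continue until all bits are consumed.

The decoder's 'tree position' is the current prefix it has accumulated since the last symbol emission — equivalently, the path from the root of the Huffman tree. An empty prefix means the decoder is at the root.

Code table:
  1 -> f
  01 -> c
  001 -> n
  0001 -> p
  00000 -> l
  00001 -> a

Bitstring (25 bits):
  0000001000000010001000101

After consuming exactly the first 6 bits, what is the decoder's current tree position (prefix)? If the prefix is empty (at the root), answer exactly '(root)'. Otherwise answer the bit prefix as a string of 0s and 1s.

Answer: 0

Derivation:
Bit 0: prefix='0' (no match yet)
Bit 1: prefix='00' (no match yet)
Bit 2: prefix='000' (no match yet)
Bit 3: prefix='0000' (no match yet)
Bit 4: prefix='00000' -> emit 'l', reset
Bit 5: prefix='0' (no match yet)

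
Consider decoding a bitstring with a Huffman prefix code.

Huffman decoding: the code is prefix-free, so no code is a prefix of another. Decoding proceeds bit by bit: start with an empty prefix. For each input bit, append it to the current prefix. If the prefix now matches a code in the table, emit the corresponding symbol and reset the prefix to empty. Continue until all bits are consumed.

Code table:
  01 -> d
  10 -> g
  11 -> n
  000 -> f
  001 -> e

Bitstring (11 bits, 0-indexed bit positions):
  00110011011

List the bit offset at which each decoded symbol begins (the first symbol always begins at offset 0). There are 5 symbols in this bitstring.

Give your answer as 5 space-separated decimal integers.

Answer: 0 3 5 7 9

Derivation:
Bit 0: prefix='0' (no match yet)
Bit 1: prefix='00' (no match yet)
Bit 2: prefix='001' -> emit 'e', reset
Bit 3: prefix='1' (no match yet)
Bit 4: prefix='10' -> emit 'g', reset
Bit 5: prefix='0' (no match yet)
Bit 6: prefix='01' -> emit 'd', reset
Bit 7: prefix='1' (no match yet)
Bit 8: prefix='10' -> emit 'g', reset
Bit 9: prefix='1' (no match yet)
Bit 10: prefix='11' -> emit 'n', reset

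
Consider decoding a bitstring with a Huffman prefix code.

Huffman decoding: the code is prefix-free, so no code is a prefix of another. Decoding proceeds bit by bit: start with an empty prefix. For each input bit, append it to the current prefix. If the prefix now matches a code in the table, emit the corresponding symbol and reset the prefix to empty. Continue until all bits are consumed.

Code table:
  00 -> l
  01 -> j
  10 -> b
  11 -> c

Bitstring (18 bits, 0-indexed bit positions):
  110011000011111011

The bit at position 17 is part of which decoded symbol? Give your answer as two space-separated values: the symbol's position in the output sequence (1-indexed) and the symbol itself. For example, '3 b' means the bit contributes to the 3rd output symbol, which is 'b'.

Answer: 9 c

Derivation:
Bit 0: prefix='1' (no match yet)
Bit 1: prefix='11' -> emit 'c', reset
Bit 2: prefix='0' (no match yet)
Bit 3: prefix='00' -> emit 'l', reset
Bit 4: prefix='1' (no match yet)
Bit 5: prefix='11' -> emit 'c', reset
Bit 6: prefix='0' (no match yet)
Bit 7: prefix='00' -> emit 'l', reset
Bit 8: prefix='0' (no match yet)
Bit 9: prefix='00' -> emit 'l', reset
Bit 10: prefix='1' (no match yet)
Bit 11: prefix='11' -> emit 'c', reset
Bit 12: prefix='1' (no match yet)
Bit 13: prefix='11' -> emit 'c', reset
Bit 14: prefix='1' (no match yet)
Bit 15: prefix='10' -> emit 'b', reset
Bit 16: prefix='1' (no match yet)
Bit 17: prefix='11' -> emit 'c', reset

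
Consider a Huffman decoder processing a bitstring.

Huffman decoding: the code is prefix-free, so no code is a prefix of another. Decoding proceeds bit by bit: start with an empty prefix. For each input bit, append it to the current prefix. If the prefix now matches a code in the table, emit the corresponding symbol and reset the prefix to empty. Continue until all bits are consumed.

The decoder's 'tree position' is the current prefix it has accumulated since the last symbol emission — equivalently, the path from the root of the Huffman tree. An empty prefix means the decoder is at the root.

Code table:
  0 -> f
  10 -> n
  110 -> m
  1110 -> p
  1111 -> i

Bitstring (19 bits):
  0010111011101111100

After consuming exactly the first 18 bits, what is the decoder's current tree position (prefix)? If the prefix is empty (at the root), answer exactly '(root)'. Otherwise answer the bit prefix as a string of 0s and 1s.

Answer: (root)

Derivation:
Bit 0: prefix='0' -> emit 'f', reset
Bit 1: prefix='0' -> emit 'f', reset
Bit 2: prefix='1' (no match yet)
Bit 3: prefix='10' -> emit 'n', reset
Bit 4: prefix='1' (no match yet)
Bit 5: prefix='11' (no match yet)
Bit 6: prefix='111' (no match yet)
Bit 7: prefix='1110' -> emit 'p', reset
Bit 8: prefix='1' (no match yet)
Bit 9: prefix='11' (no match yet)
Bit 10: prefix='111' (no match yet)
Bit 11: prefix='1110' -> emit 'p', reset
Bit 12: prefix='1' (no match yet)
Bit 13: prefix='11' (no match yet)
Bit 14: prefix='111' (no match yet)
Bit 15: prefix='1111' -> emit 'i', reset
Bit 16: prefix='1' (no match yet)
Bit 17: prefix='10' -> emit 'n', reset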